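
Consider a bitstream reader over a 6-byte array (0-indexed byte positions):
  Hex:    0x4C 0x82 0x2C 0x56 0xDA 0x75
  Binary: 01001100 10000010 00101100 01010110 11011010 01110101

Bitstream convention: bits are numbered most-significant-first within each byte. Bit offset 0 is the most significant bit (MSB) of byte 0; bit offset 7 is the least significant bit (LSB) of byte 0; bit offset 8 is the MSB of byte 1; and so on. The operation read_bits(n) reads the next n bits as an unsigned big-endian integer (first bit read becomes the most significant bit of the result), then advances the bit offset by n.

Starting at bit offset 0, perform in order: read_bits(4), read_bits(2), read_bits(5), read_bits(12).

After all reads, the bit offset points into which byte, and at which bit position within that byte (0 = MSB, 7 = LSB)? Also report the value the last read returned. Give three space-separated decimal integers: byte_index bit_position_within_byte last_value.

Read 1: bits[0:4] width=4 -> value=4 (bin 0100); offset now 4 = byte 0 bit 4; 44 bits remain
Read 2: bits[4:6] width=2 -> value=3 (bin 11); offset now 6 = byte 0 bit 6; 42 bits remain
Read 3: bits[6:11] width=5 -> value=4 (bin 00100); offset now 11 = byte 1 bit 3; 37 bits remain
Read 4: bits[11:23] width=12 -> value=278 (bin 000100010110); offset now 23 = byte 2 bit 7; 25 bits remain

Answer: 2 7 278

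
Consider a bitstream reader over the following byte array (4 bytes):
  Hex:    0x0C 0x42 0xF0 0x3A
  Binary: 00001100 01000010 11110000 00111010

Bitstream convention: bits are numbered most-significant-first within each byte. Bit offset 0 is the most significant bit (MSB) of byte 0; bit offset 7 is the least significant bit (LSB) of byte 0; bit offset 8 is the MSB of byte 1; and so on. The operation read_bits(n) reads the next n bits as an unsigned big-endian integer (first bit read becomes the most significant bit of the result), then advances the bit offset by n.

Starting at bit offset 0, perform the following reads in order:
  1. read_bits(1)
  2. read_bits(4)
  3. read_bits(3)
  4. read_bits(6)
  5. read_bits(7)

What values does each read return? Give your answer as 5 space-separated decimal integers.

Read 1: bits[0:1] width=1 -> value=0 (bin 0); offset now 1 = byte 0 bit 1; 31 bits remain
Read 2: bits[1:5] width=4 -> value=1 (bin 0001); offset now 5 = byte 0 bit 5; 27 bits remain
Read 3: bits[5:8] width=3 -> value=4 (bin 100); offset now 8 = byte 1 bit 0; 24 bits remain
Read 4: bits[8:14] width=6 -> value=16 (bin 010000); offset now 14 = byte 1 bit 6; 18 bits remain
Read 5: bits[14:21] width=7 -> value=94 (bin 1011110); offset now 21 = byte 2 bit 5; 11 bits remain

Answer: 0 1 4 16 94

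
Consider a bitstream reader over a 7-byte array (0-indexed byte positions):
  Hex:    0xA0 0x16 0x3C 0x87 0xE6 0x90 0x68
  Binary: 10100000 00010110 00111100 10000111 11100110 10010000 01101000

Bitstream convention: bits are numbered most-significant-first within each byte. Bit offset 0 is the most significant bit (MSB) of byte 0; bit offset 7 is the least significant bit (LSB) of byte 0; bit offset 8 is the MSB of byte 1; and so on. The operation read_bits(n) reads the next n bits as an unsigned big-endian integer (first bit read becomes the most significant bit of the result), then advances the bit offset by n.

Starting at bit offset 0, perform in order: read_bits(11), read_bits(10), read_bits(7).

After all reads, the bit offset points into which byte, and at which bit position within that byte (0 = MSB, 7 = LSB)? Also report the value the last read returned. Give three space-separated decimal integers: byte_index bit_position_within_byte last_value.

Answer: 3 4 72

Derivation:
Read 1: bits[0:11] width=11 -> value=1280 (bin 10100000000); offset now 11 = byte 1 bit 3; 45 bits remain
Read 2: bits[11:21] width=10 -> value=711 (bin 1011000111); offset now 21 = byte 2 bit 5; 35 bits remain
Read 3: bits[21:28] width=7 -> value=72 (bin 1001000); offset now 28 = byte 3 bit 4; 28 bits remain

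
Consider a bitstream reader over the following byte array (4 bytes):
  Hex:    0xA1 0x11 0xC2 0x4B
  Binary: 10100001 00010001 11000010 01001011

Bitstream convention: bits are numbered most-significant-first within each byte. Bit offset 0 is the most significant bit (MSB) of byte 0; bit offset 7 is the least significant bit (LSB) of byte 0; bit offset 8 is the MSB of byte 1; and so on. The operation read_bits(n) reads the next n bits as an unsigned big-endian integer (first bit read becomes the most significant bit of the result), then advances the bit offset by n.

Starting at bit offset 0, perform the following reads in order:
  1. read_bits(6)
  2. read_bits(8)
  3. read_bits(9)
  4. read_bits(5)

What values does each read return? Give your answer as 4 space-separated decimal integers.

Read 1: bits[0:6] width=6 -> value=40 (bin 101000); offset now 6 = byte 0 bit 6; 26 bits remain
Read 2: bits[6:14] width=8 -> value=68 (bin 01000100); offset now 14 = byte 1 bit 6; 18 bits remain
Read 3: bits[14:23] width=9 -> value=225 (bin 011100001); offset now 23 = byte 2 bit 7; 9 bits remain
Read 4: bits[23:28] width=5 -> value=4 (bin 00100); offset now 28 = byte 3 bit 4; 4 bits remain

Answer: 40 68 225 4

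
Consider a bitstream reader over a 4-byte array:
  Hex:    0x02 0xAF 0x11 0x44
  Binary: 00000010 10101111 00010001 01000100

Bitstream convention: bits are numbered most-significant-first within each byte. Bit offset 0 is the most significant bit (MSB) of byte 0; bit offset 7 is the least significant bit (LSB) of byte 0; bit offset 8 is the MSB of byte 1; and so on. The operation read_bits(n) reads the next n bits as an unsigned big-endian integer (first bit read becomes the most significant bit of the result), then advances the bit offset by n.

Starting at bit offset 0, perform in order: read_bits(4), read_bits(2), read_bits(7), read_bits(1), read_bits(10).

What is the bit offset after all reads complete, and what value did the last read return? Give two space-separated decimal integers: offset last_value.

Read 1: bits[0:4] width=4 -> value=0 (bin 0000); offset now 4 = byte 0 bit 4; 28 bits remain
Read 2: bits[4:6] width=2 -> value=0 (bin 00); offset now 6 = byte 0 bit 6; 26 bits remain
Read 3: bits[6:13] width=7 -> value=85 (bin 1010101); offset now 13 = byte 1 bit 5; 19 bits remain
Read 4: bits[13:14] width=1 -> value=1 (bin 1); offset now 14 = byte 1 bit 6; 18 bits remain
Read 5: bits[14:24] width=10 -> value=785 (bin 1100010001); offset now 24 = byte 3 bit 0; 8 bits remain

Answer: 24 785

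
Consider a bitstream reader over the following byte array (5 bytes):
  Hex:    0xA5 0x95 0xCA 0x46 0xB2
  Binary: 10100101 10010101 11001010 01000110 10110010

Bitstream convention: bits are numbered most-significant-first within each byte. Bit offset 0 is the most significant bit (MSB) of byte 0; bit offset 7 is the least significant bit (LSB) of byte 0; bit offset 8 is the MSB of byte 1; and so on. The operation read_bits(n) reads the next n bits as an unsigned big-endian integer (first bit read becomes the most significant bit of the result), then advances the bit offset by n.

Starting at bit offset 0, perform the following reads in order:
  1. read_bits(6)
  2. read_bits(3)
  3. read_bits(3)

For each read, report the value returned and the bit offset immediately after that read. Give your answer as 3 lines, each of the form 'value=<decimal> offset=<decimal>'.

Read 1: bits[0:6] width=6 -> value=41 (bin 101001); offset now 6 = byte 0 bit 6; 34 bits remain
Read 2: bits[6:9] width=3 -> value=3 (bin 011); offset now 9 = byte 1 bit 1; 31 bits remain
Read 3: bits[9:12] width=3 -> value=1 (bin 001); offset now 12 = byte 1 bit 4; 28 bits remain

Answer: value=41 offset=6
value=3 offset=9
value=1 offset=12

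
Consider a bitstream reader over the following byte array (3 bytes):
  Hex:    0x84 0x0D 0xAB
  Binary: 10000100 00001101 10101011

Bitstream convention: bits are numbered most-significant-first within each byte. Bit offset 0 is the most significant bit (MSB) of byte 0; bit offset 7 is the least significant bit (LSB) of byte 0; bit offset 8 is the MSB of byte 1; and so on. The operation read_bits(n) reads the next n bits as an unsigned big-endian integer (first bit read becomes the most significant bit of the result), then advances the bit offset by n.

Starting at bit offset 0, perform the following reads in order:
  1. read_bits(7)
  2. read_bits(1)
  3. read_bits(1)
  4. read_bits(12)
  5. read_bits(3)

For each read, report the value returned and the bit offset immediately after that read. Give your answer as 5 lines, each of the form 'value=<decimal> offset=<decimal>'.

Read 1: bits[0:7] width=7 -> value=66 (bin 1000010); offset now 7 = byte 0 bit 7; 17 bits remain
Read 2: bits[7:8] width=1 -> value=0 (bin 0); offset now 8 = byte 1 bit 0; 16 bits remain
Read 3: bits[8:9] width=1 -> value=0 (bin 0); offset now 9 = byte 1 bit 1; 15 bits remain
Read 4: bits[9:21] width=12 -> value=437 (bin 000110110101); offset now 21 = byte 2 bit 5; 3 bits remain
Read 5: bits[21:24] width=3 -> value=3 (bin 011); offset now 24 = byte 3 bit 0; 0 bits remain

Answer: value=66 offset=7
value=0 offset=8
value=0 offset=9
value=437 offset=21
value=3 offset=24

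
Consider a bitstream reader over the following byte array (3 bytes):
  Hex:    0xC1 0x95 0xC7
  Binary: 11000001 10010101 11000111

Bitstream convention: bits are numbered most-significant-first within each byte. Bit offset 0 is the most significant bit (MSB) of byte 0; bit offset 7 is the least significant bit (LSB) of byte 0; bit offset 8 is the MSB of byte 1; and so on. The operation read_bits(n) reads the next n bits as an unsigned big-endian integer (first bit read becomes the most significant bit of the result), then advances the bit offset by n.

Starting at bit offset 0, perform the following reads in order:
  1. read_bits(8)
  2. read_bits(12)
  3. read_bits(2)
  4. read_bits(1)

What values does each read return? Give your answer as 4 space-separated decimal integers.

Answer: 193 2396 1 1

Derivation:
Read 1: bits[0:8] width=8 -> value=193 (bin 11000001); offset now 8 = byte 1 bit 0; 16 bits remain
Read 2: bits[8:20] width=12 -> value=2396 (bin 100101011100); offset now 20 = byte 2 bit 4; 4 bits remain
Read 3: bits[20:22] width=2 -> value=1 (bin 01); offset now 22 = byte 2 bit 6; 2 bits remain
Read 4: bits[22:23] width=1 -> value=1 (bin 1); offset now 23 = byte 2 bit 7; 1 bits remain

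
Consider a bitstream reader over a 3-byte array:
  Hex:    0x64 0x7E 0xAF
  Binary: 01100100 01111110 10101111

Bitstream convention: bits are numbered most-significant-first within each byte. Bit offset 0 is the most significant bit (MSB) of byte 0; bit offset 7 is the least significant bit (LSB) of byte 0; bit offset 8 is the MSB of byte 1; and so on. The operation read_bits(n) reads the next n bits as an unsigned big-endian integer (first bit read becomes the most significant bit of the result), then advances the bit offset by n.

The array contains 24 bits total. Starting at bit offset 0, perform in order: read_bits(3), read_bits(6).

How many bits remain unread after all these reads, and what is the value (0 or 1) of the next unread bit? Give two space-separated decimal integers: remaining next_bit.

Answer: 15 1

Derivation:
Read 1: bits[0:3] width=3 -> value=3 (bin 011); offset now 3 = byte 0 bit 3; 21 bits remain
Read 2: bits[3:9] width=6 -> value=8 (bin 001000); offset now 9 = byte 1 bit 1; 15 bits remain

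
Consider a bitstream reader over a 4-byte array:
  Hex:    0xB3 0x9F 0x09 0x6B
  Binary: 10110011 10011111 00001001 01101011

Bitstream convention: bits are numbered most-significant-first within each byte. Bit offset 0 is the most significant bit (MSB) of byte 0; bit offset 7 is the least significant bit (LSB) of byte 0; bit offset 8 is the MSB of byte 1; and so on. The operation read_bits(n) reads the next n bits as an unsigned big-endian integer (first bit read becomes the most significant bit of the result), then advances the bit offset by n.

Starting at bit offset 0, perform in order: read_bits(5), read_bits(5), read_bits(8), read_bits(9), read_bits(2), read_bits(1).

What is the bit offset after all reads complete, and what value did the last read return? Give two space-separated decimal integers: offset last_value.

Read 1: bits[0:5] width=5 -> value=22 (bin 10110); offset now 5 = byte 0 bit 5; 27 bits remain
Read 2: bits[5:10] width=5 -> value=14 (bin 01110); offset now 10 = byte 1 bit 2; 22 bits remain
Read 3: bits[10:18] width=8 -> value=124 (bin 01111100); offset now 18 = byte 2 bit 2; 14 bits remain
Read 4: bits[18:27] width=9 -> value=75 (bin 001001011); offset now 27 = byte 3 bit 3; 5 bits remain
Read 5: bits[27:29] width=2 -> value=1 (bin 01); offset now 29 = byte 3 bit 5; 3 bits remain
Read 6: bits[29:30] width=1 -> value=0 (bin 0); offset now 30 = byte 3 bit 6; 2 bits remain

Answer: 30 0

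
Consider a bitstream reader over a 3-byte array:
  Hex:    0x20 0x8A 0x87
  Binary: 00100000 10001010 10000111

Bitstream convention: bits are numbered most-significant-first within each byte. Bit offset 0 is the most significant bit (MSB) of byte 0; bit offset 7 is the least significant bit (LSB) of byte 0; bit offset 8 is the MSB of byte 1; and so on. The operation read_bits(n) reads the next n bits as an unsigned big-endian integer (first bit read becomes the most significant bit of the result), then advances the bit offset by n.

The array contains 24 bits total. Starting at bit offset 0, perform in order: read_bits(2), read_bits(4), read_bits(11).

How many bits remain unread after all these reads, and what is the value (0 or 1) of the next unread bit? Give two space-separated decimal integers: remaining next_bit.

Answer: 7 0

Derivation:
Read 1: bits[0:2] width=2 -> value=0 (bin 00); offset now 2 = byte 0 bit 2; 22 bits remain
Read 2: bits[2:6] width=4 -> value=8 (bin 1000); offset now 6 = byte 0 bit 6; 18 bits remain
Read 3: bits[6:17] width=11 -> value=277 (bin 00100010101); offset now 17 = byte 2 bit 1; 7 bits remain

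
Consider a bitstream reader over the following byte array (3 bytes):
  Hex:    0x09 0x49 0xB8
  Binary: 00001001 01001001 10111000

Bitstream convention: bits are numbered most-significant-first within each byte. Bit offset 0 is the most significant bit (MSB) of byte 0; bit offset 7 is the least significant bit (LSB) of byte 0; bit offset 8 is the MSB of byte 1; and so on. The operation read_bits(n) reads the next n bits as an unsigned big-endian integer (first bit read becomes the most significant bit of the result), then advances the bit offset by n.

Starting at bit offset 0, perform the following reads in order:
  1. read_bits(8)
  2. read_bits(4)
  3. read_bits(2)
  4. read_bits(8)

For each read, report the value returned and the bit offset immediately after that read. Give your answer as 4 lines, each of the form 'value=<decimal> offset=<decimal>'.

Answer: value=9 offset=8
value=4 offset=12
value=2 offset=14
value=110 offset=22

Derivation:
Read 1: bits[0:8] width=8 -> value=9 (bin 00001001); offset now 8 = byte 1 bit 0; 16 bits remain
Read 2: bits[8:12] width=4 -> value=4 (bin 0100); offset now 12 = byte 1 bit 4; 12 bits remain
Read 3: bits[12:14] width=2 -> value=2 (bin 10); offset now 14 = byte 1 bit 6; 10 bits remain
Read 4: bits[14:22] width=8 -> value=110 (bin 01101110); offset now 22 = byte 2 bit 6; 2 bits remain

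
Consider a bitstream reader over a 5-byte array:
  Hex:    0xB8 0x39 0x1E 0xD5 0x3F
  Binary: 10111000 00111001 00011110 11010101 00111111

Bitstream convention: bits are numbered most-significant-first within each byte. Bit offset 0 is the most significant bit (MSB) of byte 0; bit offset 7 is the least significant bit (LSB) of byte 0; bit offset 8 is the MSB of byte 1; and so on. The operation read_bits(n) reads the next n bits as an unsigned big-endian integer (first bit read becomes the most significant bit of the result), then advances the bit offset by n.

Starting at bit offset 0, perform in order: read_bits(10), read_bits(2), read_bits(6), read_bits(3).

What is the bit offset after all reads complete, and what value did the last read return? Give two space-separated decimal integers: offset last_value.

Read 1: bits[0:10] width=10 -> value=736 (bin 1011100000); offset now 10 = byte 1 bit 2; 30 bits remain
Read 2: bits[10:12] width=2 -> value=3 (bin 11); offset now 12 = byte 1 bit 4; 28 bits remain
Read 3: bits[12:18] width=6 -> value=36 (bin 100100); offset now 18 = byte 2 bit 2; 22 bits remain
Read 4: bits[18:21] width=3 -> value=3 (bin 011); offset now 21 = byte 2 bit 5; 19 bits remain

Answer: 21 3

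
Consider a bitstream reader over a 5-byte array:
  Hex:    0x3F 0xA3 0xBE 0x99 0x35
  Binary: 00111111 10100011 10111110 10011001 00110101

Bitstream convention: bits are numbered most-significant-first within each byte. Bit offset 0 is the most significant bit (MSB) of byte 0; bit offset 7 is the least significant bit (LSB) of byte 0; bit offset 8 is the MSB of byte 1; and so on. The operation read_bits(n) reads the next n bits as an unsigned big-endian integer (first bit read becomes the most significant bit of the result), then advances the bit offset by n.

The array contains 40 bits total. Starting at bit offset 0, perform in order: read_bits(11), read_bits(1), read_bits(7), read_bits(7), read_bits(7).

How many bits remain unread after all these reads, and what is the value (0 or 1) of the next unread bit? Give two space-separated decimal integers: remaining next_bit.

Answer: 7 0

Derivation:
Read 1: bits[0:11] width=11 -> value=509 (bin 00111111101); offset now 11 = byte 1 bit 3; 29 bits remain
Read 2: bits[11:12] width=1 -> value=0 (bin 0); offset now 12 = byte 1 bit 4; 28 bits remain
Read 3: bits[12:19] width=7 -> value=29 (bin 0011101); offset now 19 = byte 2 bit 3; 21 bits remain
Read 4: bits[19:26] width=7 -> value=122 (bin 1111010); offset now 26 = byte 3 bit 2; 14 bits remain
Read 5: bits[26:33] width=7 -> value=50 (bin 0110010); offset now 33 = byte 4 bit 1; 7 bits remain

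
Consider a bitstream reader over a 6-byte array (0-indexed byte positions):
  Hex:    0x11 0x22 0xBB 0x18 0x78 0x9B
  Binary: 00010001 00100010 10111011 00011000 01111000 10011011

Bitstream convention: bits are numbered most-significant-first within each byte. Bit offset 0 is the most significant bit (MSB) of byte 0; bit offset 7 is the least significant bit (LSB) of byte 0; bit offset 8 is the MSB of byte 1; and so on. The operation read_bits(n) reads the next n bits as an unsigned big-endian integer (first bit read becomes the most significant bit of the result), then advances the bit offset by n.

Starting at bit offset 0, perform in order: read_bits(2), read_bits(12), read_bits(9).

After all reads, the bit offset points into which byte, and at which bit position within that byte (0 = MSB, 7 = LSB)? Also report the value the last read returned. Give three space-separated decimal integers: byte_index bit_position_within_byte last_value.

Answer: 2 7 349

Derivation:
Read 1: bits[0:2] width=2 -> value=0 (bin 00); offset now 2 = byte 0 bit 2; 46 bits remain
Read 2: bits[2:14] width=12 -> value=1096 (bin 010001001000); offset now 14 = byte 1 bit 6; 34 bits remain
Read 3: bits[14:23] width=9 -> value=349 (bin 101011101); offset now 23 = byte 2 bit 7; 25 bits remain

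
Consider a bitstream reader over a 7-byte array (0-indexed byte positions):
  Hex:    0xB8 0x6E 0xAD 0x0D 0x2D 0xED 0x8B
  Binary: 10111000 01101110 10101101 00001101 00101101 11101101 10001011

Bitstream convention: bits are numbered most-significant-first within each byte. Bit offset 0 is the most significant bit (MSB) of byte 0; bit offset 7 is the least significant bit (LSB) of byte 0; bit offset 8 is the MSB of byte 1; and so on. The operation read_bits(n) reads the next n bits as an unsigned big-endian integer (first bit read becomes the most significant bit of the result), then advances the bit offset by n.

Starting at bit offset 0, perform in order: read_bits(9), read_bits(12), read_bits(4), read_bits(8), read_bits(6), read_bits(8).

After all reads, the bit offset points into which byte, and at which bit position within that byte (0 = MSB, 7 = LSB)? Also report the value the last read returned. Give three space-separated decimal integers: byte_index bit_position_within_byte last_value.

Read 1: bits[0:9] width=9 -> value=368 (bin 101110000); offset now 9 = byte 1 bit 1; 47 bits remain
Read 2: bits[9:21] width=12 -> value=3541 (bin 110111010101); offset now 21 = byte 2 bit 5; 35 bits remain
Read 3: bits[21:25] width=4 -> value=10 (bin 1010); offset now 25 = byte 3 bit 1; 31 bits remain
Read 4: bits[25:33] width=8 -> value=26 (bin 00011010); offset now 33 = byte 4 bit 1; 23 bits remain
Read 5: bits[33:39] width=6 -> value=22 (bin 010110); offset now 39 = byte 4 bit 7; 17 bits remain
Read 6: bits[39:47] width=8 -> value=246 (bin 11110110); offset now 47 = byte 5 bit 7; 9 bits remain

Answer: 5 7 246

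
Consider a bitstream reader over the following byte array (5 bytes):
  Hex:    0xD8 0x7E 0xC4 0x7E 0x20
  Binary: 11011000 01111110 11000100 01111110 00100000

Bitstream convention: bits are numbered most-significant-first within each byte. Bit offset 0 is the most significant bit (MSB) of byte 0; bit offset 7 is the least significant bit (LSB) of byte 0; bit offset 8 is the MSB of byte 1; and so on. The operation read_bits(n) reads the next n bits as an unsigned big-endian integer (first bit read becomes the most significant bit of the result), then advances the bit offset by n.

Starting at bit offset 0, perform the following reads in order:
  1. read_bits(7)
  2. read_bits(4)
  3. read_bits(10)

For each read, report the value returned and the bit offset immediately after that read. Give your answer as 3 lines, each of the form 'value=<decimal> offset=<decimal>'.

Answer: value=108 offset=7
value=3 offset=11
value=984 offset=21

Derivation:
Read 1: bits[0:7] width=7 -> value=108 (bin 1101100); offset now 7 = byte 0 bit 7; 33 bits remain
Read 2: bits[7:11] width=4 -> value=3 (bin 0011); offset now 11 = byte 1 bit 3; 29 bits remain
Read 3: bits[11:21] width=10 -> value=984 (bin 1111011000); offset now 21 = byte 2 bit 5; 19 bits remain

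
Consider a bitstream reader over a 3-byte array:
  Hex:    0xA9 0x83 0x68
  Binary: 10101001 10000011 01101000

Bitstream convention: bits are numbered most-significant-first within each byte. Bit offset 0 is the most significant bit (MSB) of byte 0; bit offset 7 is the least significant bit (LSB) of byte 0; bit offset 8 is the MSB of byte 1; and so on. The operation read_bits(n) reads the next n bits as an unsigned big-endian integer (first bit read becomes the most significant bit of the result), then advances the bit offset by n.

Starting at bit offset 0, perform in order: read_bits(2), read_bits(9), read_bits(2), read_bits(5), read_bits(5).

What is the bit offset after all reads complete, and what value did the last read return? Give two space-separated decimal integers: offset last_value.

Read 1: bits[0:2] width=2 -> value=2 (bin 10); offset now 2 = byte 0 bit 2; 22 bits remain
Read 2: bits[2:11] width=9 -> value=332 (bin 101001100); offset now 11 = byte 1 bit 3; 13 bits remain
Read 3: bits[11:13] width=2 -> value=0 (bin 00); offset now 13 = byte 1 bit 5; 11 bits remain
Read 4: bits[13:18] width=5 -> value=13 (bin 01101); offset now 18 = byte 2 bit 2; 6 bits remain
Read 5: bits[18:23] width=5 -> value=20 (bin 10100); offset now 23 = byte 2 bit 7; 1 bits remain

Answer: 23 20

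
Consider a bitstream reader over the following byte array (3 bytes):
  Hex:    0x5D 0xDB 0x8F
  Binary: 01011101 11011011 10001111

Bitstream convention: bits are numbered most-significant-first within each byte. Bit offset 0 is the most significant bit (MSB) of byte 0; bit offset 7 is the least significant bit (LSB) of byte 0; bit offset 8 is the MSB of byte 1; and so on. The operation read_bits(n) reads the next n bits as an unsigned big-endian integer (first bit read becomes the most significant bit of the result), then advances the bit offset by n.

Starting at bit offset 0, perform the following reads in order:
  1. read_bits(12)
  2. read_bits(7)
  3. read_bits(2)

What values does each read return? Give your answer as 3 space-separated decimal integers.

Answer: 1501 92 1

Derivation:
Read 1: bits[0:12] width=12 -> value=1501 (bin 010111011101); offset now 12 = byte 1 bit 4; 12 bits remain
Read 2: bits[12:19] width=7 -> value=92 (bin 1011100); offset now 19 = byte 2 bit 3; 5 bits remain
Read 3: bits[19:21] width=2 -> value=1 (bin 01); offset now 21 = byte 2 bit 5; 3 bits remain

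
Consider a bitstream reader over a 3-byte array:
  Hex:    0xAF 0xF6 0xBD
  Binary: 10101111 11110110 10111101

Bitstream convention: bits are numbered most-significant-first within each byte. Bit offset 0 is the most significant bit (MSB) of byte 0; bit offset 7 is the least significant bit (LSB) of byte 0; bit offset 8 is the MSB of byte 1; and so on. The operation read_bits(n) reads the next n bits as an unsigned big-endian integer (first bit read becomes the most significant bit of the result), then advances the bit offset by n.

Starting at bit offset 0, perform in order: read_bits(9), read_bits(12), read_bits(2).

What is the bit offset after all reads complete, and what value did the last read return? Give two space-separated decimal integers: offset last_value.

Answer: 23 2

Derivation:
Read 1: bits[0:9] width=9 -> value=351 (bin 101011111); offset now 9 = byte 1 bit 1; 15 bits remain
Read 2: bits[9:21] width=12 -> value=3799 (bin 111011010111); offset now 21 = byte 2 bit 5; 3 bits remain
Read 3: bits[21:23] width=2 -> value=2 (bin 10); offset now 23 = byte 2 bit 7; 1 bits remain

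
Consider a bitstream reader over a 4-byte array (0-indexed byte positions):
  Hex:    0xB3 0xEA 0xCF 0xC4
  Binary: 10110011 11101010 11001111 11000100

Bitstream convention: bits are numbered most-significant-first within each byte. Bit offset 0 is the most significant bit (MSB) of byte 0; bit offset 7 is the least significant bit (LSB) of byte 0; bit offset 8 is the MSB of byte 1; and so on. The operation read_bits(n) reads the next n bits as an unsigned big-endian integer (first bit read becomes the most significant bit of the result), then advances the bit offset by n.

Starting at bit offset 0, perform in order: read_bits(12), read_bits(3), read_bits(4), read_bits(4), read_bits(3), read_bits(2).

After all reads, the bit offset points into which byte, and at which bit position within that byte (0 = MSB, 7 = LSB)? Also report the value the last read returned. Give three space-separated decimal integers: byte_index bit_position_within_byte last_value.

Answer: 3 4 0

Derivation:
Read 1: bits[0:12] width=12 -> value=2878 (bin 101100111110); offset now 12 = byte 1 bit 4; 20 bits remain
Read 2: bits[12:15] width=3 -> value=5 (bin 101); offset now 15 = byte 1 bit 7; 17 bits remain
Read 3: bits[15:19] width=4 -> value=6 (bin 0110); offset now 19 = byte 2 bit 3; 13 bits remain
Read 4: bits[19:23] width=4 -> value=7 (bin 0111); offset now 23 = byte 2 bit 7; 9 bits remain
Read 5: bits[23:26] width=3 -> value=7 (bin 111); offset now 26 = byte 3 bit 2; 6 bits remain
Read 6: bits[26:28] width=2 -> value=0 (bin 00); offset now 28 = byte 3 bit 4; 4 bits remain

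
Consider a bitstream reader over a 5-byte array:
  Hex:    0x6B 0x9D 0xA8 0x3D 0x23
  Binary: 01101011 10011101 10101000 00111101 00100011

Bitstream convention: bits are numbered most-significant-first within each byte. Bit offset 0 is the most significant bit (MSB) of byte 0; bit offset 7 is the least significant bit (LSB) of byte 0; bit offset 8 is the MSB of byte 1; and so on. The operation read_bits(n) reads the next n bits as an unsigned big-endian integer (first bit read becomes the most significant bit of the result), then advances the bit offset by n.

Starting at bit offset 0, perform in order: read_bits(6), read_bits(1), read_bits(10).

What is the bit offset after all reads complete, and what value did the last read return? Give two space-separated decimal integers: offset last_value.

Answer: 17 827

Derivation:
Read 1: bits[0:6] width=6 -> value=26 (bin 011010); offset now 6 = byte 0 bit 6; 34 bits remain
Read 2: bits[6:7] width=1 -> value=1 (bin 1); offset now 7 = byte 0 bit 7; 33 bits remain
Read 3: bits[7:17] width=10 -> value=827 (bin 1100111011); offset now 17 = byte 2 bit 1; 23 bits remain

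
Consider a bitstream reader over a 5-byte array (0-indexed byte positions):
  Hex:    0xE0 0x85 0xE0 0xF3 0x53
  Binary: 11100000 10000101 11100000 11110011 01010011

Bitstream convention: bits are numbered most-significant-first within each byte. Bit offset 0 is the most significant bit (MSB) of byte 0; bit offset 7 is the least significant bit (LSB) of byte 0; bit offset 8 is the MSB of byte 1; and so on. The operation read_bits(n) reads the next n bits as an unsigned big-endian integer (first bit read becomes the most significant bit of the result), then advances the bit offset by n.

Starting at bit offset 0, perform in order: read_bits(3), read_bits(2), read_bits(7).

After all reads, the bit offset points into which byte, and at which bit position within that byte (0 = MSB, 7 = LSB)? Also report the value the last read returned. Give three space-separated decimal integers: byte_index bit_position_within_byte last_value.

Answer: 1 4 8

Derivation:
Read 1: bits[0:3] width=3 -> value=7 (bin 111); offset now 3 = byte 0 bit 3; 37 bits remain
Read 2: bits[3:5] width=2 -> value=0 (bin 00); offset now 5 = byte 0 bit 5; 35 bits remain
Read 3: bits[5:12] width=7 -> value=8 (bin 0001000); offset now 12 = byte 1 bit 4; 28 bits remain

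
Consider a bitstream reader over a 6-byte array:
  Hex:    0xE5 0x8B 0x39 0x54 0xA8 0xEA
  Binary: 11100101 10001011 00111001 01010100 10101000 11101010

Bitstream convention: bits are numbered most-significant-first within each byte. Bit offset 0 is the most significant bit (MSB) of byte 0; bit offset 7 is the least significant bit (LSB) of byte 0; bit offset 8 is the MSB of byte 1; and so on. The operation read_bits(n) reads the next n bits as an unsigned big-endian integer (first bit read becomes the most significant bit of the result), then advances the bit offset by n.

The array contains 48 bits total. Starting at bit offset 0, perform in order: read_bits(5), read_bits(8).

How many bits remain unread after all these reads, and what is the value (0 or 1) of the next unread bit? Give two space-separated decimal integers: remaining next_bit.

Read 1: bits[0:5] width=5 -> value=28 (bin 11100); offset now 5 = byte 0 bit 5; 43 bits remain
Read 2: bits[5:13] width=8 -> value=177 (bin 10110001); offset now 13 = byte 1 bit 5; 35 bits remain

Answer: 35 0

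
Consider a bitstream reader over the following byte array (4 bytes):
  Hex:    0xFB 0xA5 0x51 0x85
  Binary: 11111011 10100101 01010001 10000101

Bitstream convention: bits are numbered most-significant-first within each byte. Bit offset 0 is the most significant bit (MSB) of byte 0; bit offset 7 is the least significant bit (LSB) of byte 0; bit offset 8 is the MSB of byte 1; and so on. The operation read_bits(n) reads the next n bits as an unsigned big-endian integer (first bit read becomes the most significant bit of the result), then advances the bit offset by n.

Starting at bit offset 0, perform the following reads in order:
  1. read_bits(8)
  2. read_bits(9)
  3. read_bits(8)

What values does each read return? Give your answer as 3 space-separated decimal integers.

Read 1: bits[0:8] width=8 -> value=251 (bin 11111011); offset now 8 = byte 1 bit 0; 24 bits remain
Read 2: bits[8:17] width=9 -> value=330 (bin 101001010); offset now 17 = byte 2 bit 1; 15 bits remain
Read 3: bits[17:25] width=8 -> value=163 (bin 10100011); offset now 25 = byte 3 bit 1; 7 bits remain

Answer: 251 330 163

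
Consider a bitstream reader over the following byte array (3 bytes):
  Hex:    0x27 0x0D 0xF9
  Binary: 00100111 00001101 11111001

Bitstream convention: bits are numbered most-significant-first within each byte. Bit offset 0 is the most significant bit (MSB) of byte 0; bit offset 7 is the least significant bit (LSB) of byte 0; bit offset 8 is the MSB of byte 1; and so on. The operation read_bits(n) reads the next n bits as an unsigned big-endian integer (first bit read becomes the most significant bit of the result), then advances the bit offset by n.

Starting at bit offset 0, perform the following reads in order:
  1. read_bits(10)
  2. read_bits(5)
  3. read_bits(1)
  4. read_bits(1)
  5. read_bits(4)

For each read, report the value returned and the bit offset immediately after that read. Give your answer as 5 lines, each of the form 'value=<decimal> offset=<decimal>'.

Answer: value=156 offset=10
value=6 offset=15
value=1 offset=16
value=1 offset=17
value=15 offset=21

Derivation:
Read 1: bits[0:10] width=10 -> value=156 (bin 0010011100); offset now 10 = byte 1 bit 2; 14 bits remain
Read 2: bits[10:15] width=5 -> value=6 (bin 00110); offset now 15 = byte 1 bit 7; 9 bits remain
Read 3: bits[15:16] width=1 -> value=1 (bin 1); offset now 16 = byte 2 bit 0; 8 bits remain
Read 4: bits[16:17] width=1 -> value=1 (bin 1); offset now 17 = byte 2 bit 1; 7 bits remain
Read 5: bits[17:21] width=4 -> value=15 (bin 1111); offset now 21 = byte 2 bit 5; 3 bits remain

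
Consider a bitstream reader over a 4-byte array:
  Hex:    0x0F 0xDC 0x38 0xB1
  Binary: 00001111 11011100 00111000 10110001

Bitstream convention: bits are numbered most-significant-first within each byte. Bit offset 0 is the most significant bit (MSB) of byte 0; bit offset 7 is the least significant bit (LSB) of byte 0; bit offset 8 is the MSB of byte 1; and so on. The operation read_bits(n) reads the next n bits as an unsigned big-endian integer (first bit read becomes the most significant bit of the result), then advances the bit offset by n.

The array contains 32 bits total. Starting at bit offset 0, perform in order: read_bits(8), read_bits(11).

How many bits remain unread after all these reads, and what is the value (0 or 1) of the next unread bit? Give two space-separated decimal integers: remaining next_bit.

Read 1: bits[0:8] width=8 -> value=15 (bin 00001111); offset now 8 = byte 1 bit 0; 24 bits remain
Read 2: bits[8:19] width=11 -> value=1761 (bin 11011100001); offset now 19 = byte 2 bit 3; 13 bits remain

Answer: 13 1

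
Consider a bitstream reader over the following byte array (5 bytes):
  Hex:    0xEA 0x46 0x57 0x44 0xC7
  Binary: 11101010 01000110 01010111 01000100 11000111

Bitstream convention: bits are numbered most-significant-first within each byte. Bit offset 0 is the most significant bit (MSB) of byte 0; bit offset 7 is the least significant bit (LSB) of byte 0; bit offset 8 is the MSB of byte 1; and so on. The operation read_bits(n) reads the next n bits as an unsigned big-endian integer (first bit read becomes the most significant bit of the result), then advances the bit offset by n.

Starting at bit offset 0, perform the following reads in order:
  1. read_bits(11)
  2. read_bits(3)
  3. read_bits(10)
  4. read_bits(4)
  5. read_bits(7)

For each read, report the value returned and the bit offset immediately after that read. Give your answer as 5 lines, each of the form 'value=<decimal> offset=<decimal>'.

Answer: value=1874 offset=11
value=1 offset=14
value=599 offset=24
value=4 offset=28
value=38 offset=35

Derivation:
Read 1: bits[0:11] width=11 -> value=1874 (bin 11101010010); offset now 11 = byte 1 bit 3; 29 bits remain
Read 2: bits[11:14] width=3 -> value=1 (bin 001); offset now 14 = byte 1 bit 6; 26 bits remain
Read 3: bits[14:24] width=10 -> value=599 (bin 1001010111); offset now 24 = byte 3 bit 0; 16 bits remain
Read 4: bits[24:28] width=4 -> value=4 (bin 0100); offset now 28 = byte 3 bit 4; 12 bits remain
Read 5: bits[28:35] width=7 -> value=38 (bin 0100110); offset now 35 = byte 4 bit 3; 5 bits remain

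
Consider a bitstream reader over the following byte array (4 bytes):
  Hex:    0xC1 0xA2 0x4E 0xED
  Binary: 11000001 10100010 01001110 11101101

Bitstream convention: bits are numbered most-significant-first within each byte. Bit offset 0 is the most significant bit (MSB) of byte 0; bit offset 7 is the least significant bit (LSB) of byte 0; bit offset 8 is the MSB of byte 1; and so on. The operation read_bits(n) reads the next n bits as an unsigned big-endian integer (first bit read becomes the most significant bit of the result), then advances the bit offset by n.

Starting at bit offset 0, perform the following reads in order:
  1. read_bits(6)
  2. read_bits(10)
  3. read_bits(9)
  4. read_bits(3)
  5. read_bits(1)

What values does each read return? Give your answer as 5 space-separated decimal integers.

Answer: 48 418 157 6 1

Derivation:
Read 1: bits[0:6] width=6 -> value=48 (bin 110000); offset now 6 = byte 0 bit 6; 26 bits remain
Read 2: bits[6:16] width=10 -> value=418 (bin 0110100010); offset now 16 = byte 2 bit 0; 16 bits remain
Read 3: bits[16:25] width=9 -> value=157 (bin 010011101); offset now 25 = byte 3 bit 1; 7 bits remain
Read 4: bits[25:28] width=3 -> value=6 (bin 110); offset now 28 = byte 3 bit 4; 4 bits remain
Read 5: bits[28:29] width=1 -> value=1 (bin 1); offset now 29 = byte 3 bit 5; 3 bits remain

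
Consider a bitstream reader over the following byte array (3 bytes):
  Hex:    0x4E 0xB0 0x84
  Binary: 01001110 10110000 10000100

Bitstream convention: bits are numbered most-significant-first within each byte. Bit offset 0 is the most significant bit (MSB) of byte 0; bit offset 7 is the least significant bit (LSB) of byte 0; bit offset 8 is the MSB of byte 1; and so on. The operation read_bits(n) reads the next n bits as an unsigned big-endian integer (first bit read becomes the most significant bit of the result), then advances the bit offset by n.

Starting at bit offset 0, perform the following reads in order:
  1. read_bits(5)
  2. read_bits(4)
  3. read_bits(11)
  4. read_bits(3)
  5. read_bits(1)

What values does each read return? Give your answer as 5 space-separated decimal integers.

Read 1: bits[0:5] width=5 -> value=9 (bin 01001); offset now 5 = byte 0 bit 5; 19 bits remain
Read 2: bits[5:9] width=4 -> value=13 (bin 1101); offset now 9 = byte 1 bit 1; 15 bits remain
Read 3: bits[9:20] width=11 -> value=776 (bin 01100001000); offset now 20 = byte 2 bit 4; 4 bits remain
Read 4: bits[20:23] width=3 -> value=2 (bin 010); offset now 23 = byte 2 bit 7; 1 bits remain
Read 5: bits[23:24] width=1 -> value=0 (bin 0); offset now 24 = byte 3 bit 0; 0 bits remain

Answer: 9 13 776 2 0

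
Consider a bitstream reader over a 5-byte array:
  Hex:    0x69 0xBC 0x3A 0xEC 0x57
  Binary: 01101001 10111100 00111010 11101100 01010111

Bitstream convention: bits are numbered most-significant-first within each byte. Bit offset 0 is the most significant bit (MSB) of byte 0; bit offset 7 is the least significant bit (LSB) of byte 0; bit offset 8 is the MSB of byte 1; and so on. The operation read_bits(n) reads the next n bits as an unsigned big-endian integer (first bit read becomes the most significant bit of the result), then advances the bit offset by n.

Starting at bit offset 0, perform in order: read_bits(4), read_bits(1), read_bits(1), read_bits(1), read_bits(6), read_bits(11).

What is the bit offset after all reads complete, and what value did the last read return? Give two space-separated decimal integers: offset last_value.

Read 1: bits[0:4] width=4 -> value=6 (bin 0110); offset now 4 = byte 0 bit 4; 36 bits remain
Read 2: bits[4:5] width=1 -> value=1 (bin 1); offset now 5 = byte 0 bit 5; 35 bits remain
Read 3: bits[5:6] width=1 -> value=0 (bin 0); offset now 6 = byte 0 bit 6; 34 bits remain
Read 4: bits[6:7] width=1 -> value=0 (bin 0); offset now 7 = byte 0 bit 7; 33 bits remain
Read 5: bits[7:13] width=6 -> value=55 (bin 110111); offset now 13 = byte 1 bit 5; 27 bits remain
Read 6: bits[13:24] width=11 -> value=1082 (bin 10000111010); offset now 24 = byte 3 bit 0; 16 bits remain

Answer: 24 1082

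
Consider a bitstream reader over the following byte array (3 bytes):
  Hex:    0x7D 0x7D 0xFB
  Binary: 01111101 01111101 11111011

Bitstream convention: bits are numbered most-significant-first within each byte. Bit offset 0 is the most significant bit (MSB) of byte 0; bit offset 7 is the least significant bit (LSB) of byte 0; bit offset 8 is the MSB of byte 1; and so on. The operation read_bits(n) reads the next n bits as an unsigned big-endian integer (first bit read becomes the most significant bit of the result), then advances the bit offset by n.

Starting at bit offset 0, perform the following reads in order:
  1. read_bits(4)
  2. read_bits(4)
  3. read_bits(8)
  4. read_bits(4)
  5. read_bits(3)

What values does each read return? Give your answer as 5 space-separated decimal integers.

Read 1: bits[0:4] width=4 -> value=7 (bin 0111); offset now 4 = byte 0 bit 4; 20 bits remain
Read 2: bits[4:8] width=4 -> value=13 (bin 1101); offset now 8 = byte 1 bit 0; 16 bits remain
Read 3: bits[8:16] width=8 -> value=125 (bin 01111101); offset now 16 = byte 2 bit 0; 8 bits remain
Read 4: bits[16:20] width=4 -> value=15 (bin 1111); offset now 20 = byte 2 bit 4; 4 bits remain
Read 5: bits[20:23] width=3 -> value=5 (bin 101); offset now 23 = byte 2 bit 7; 1 bits remain

Answer: 7 13 125 15 5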